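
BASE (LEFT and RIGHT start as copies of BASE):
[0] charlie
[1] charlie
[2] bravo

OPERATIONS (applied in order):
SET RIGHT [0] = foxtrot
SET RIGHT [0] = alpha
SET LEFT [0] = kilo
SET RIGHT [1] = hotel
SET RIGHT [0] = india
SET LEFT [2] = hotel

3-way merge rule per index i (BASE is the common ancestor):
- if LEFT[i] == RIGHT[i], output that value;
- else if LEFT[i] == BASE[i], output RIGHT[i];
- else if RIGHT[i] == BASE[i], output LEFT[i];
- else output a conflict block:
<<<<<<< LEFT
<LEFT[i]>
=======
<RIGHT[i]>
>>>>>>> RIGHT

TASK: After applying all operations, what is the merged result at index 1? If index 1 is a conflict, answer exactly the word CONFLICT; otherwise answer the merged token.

Final LEFT:  [kilo, charlie, hotel]
Final RIGHT: [india, hotel, bravo]
i=0: BASE=charlie L=kilo R=india all differ -> CONFLICT
i=1: L=charlie=BASE, R=hotel -> take RIGHT -> hotel
i=2: L=hotel, R=bravo=BASE -> take LEFT -> hotel
Index 1 -> hotel

Answer: hotel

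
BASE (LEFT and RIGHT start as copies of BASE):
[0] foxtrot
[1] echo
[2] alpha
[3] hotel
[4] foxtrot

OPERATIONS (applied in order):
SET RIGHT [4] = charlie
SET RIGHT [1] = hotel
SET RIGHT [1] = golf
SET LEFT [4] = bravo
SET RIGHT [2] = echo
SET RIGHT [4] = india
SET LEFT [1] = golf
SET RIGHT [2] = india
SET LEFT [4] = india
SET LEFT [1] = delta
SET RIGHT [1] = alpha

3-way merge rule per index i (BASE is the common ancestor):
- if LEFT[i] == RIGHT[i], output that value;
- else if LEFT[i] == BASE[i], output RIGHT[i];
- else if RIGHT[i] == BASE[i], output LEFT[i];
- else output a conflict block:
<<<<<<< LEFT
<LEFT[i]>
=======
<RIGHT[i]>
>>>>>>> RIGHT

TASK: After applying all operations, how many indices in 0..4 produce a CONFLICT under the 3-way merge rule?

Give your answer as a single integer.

Answer: 1

Derivation:
Final LEFT:  [foxtrot, delta, alpha, hotel, india]
Final RIGHT: [foxtrot, alpha, india, hotel, india]
i=0: L=foxtrot R=foxtrot -> agree -> foxtrot
i=1: BASE=echo L=delta R=alpha all differ -> CONFLICT
i=2: L=alpha=BASE, R=india -> take RIGHT -> india
i=3: L=hotel R=hotel -> agree -> hotel
i=4: L=india R=india -> agree -> india
Conflict count: 1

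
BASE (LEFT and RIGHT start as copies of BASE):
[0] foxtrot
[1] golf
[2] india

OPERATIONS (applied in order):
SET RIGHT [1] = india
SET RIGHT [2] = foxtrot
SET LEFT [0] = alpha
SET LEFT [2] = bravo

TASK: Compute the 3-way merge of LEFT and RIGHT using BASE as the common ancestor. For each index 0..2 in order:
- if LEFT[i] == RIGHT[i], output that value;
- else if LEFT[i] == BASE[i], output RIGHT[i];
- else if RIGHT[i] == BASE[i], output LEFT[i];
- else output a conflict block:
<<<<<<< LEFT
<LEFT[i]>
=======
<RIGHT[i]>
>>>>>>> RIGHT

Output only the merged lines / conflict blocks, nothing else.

Answer: alpha
india
<<<<<<< LEFT
bravo
=======
foxtrot
>>>>>>> RIGHT

Derivation:
Final LEFT:  [alpha, golf, bravo]
Final RIGHT: [foxtrot, india, foxtrot]
i=0: L=alpha, R=foxtrot=BASE -> take LEFT -> alpha
i=1: L=golf=BASE, R=india -> take RIGHT -> india
i=2: BASE=india L=bravo R=foxtrot all differ -> CONFLICT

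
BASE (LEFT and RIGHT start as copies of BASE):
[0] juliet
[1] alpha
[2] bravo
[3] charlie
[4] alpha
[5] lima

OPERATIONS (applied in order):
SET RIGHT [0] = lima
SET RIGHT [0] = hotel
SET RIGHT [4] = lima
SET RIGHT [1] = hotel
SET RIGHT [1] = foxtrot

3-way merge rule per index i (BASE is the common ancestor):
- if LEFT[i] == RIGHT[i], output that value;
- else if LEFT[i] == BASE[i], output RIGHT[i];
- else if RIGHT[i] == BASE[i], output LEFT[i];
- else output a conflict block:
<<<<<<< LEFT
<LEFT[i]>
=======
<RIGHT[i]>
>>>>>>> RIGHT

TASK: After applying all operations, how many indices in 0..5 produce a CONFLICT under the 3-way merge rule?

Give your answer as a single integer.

Answer: 0

Derivation:
Final LEFT:  [juliet, alpha, bravo, charlie, alpha, lima]
Final RIGHT: [hotel, foxtrot, bravo, charlie, lima, lima]
i=0: L=juliet=BASE, R=hotel -> take RIGHT -> hotel
i=1: L=alpha=BASE, R=foxtrot -> take RIGHT -> foxtrot
i=2: L=bravo R=bravo -> agree -> bravo
i=3: L=charlie R=charlie -> agree -> charlie
i=4: L=alpha=BASE, R=lima -> take RIGHT -> lima
i=5: L=lima R=lima -> agree -> lima
Conflict count: 0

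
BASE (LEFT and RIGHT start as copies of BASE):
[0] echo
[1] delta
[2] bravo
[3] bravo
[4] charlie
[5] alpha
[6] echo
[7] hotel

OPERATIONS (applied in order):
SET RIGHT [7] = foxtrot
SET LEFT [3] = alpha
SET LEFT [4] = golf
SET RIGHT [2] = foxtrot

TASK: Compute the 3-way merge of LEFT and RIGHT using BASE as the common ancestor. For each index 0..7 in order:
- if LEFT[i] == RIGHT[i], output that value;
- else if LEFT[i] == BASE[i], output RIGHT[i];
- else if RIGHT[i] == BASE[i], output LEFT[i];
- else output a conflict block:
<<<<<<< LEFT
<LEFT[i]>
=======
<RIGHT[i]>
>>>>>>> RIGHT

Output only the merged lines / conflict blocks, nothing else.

Answer: echo
delta
foxtrot
alpha
golf
alpha
echo
foxtrot

Derivation:
Final LEFT:  [echo, delta, bravo, alpha, golf, alpha, echo, hotel]
Final RIGHT: [echo, delta, foxtrot, bravo, charlie, alpha, echo, foxtrot]
i=0: L=echo R=echo -> agree -> echo
i=1: L=delta R=delta -> agree -> delta
i=2: L=bravo=BASE, R=foxtrot -> take RIGHT -> foxtrot
i=3: L=alpha, R=bravo=BASE -> take LEFT -> alpha
i=4: L=golf, R=charlie=BASE -> take LEFT -> golf
i=5: L=alpha R=alpha -> agree -> alpha
i=6: L=echo R=echo -> agree -> echo
i=7: L=hotel=BASE, R=foxtrot -> take RIGHT -> foxtrot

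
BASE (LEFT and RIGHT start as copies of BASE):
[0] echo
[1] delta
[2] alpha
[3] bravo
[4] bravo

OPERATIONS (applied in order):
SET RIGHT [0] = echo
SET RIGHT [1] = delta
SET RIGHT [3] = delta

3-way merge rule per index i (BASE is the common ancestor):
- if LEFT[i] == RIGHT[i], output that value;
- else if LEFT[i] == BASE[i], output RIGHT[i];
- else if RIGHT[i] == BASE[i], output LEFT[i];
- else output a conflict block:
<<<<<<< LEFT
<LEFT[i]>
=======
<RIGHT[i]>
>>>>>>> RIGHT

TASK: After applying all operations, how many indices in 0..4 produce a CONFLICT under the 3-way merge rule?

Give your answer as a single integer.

Final LEFT:  [echo, delta, alpha, bravo, bravo]
Final RIGHT: [echo, delta, alpha, delta, bravo]
i=0: L=echo R=echo -> agree -> echo
i=1: L=delta R=delta -> agree -> delta
i=2: L=alpha R=alpha -> agree -> alpha
i=3: L=bravo=BASE, R=delta -> take RIGHT -> delta
i=4: L=bravo R=bravo -> agree -> bravo
Conflict count: 0

Answer: 0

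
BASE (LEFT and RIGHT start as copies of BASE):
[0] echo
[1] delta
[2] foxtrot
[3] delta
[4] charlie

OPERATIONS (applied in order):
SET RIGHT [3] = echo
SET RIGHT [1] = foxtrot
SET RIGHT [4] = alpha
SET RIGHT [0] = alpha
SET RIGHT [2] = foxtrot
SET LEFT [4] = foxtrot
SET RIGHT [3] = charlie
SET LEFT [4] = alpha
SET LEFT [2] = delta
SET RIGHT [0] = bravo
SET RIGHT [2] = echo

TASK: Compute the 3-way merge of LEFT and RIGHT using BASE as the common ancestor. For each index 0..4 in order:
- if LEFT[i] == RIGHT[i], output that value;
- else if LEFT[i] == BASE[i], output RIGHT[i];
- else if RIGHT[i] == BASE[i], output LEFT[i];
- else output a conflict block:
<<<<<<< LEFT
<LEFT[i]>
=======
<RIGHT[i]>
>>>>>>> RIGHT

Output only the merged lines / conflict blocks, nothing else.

Answer: bravo
foxtrot
<<<<<<< LEFT
delta
=======
echo
>>>>>>> RIGHT
charlie
alpha

Derivation:
Final LEFT:  [echo, delta, delta, delta, alpha]
Final RIGHT: [bravo, foxtrot, echo, charlie, alpha]
i=0: L=echo=BASE, R=bravo -> take RIGHT -> bravo
i=1: L=delta=BASE, R=foxtrot -> take RIGHT -> foxtrot
i=2: BASE=foxtrot L=delta R=echo all differ -> CONFLICT
i=3: L=delta=BASE, R=charlie -> take RIGHT -> charlie
i=4: L=alpha R=alpha -> agree -> alpha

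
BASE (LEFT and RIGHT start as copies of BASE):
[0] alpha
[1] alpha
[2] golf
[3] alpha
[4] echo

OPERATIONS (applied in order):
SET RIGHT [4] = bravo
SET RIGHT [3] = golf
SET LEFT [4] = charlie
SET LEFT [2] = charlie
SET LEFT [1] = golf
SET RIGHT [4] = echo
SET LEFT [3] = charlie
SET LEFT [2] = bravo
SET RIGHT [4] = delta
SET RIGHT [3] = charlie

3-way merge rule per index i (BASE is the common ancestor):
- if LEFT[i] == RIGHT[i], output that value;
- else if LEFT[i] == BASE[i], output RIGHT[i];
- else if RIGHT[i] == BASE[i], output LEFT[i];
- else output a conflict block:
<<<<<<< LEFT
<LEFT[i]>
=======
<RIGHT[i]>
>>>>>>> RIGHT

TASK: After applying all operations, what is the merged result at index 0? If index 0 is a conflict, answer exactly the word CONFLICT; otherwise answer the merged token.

Answer: alpha

Derivation:
Final LEFT:  [alpha, golf, bravo, charlie, charlie]
Final RIGHT: [alpha, alpha, golf, charlie, delta]
i=0: L=alpha R=alpha -> agree -> alpha
i=1: L=golf, R=alpha=BASE -> take LEFT -> golf
i=2: L=bravo, R=golf=BASE -> take LEFT -> bravo
i=3: L=charlie R=charlie -> agree -> charlie
i=4: BASE=echo L=charlie R=delta all differ -> CONFLICT
Index 0 -> alpha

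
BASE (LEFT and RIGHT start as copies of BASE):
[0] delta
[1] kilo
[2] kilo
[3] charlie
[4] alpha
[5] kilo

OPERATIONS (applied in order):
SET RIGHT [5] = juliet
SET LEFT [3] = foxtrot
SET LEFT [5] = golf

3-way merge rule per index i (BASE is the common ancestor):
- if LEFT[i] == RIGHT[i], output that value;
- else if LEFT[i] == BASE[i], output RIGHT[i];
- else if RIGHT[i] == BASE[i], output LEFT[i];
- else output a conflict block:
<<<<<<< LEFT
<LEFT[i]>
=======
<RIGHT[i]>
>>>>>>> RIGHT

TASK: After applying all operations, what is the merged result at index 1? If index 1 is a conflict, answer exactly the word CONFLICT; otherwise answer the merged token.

Final LEFT:  [delta, kilo, kilo, foxtrot, alpha, golf]
Final RIGHT: [delta, kilo, kilo, charlie, alpha, juliet]
i=0: L=delta R=delta -> agree -> delta
i=1: L=kilo R=kilo -> agree -> kilo
i=2: L=kilo R=kilo -> agree -> kilo
i=3: L=foxtrot, R=charlie=BASE -> take LEFT -> foxtrot
i=4: L=alpha R=alpha -> agree -> alpha
i=5: BASE=kilo L=golf R=juliet all differ -> CONFLICT
Index 1 -> kilo

Answer: kilo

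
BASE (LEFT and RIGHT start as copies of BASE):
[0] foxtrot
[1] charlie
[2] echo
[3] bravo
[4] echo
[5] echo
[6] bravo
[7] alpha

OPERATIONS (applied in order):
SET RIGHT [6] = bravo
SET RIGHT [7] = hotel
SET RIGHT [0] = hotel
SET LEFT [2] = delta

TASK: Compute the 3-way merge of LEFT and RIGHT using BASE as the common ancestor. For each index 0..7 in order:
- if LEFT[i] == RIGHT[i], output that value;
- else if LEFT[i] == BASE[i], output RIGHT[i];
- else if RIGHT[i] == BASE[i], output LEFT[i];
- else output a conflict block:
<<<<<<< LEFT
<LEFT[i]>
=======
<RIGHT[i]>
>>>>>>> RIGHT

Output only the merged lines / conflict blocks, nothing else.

Final LEFT:  [foxtrot, charlie, delta, bravo, echo, echo, bravo, alpha]
Final RIGHT: [hotel, charlie, echo, bravo, echo, echo, bravo, hotel]
i=0: L=foxtrot=BASE, R=hotel -> take RIGHT -> hotel
i=1: L=charlie R=charlie -> agree -> charlie
i=2: L=delta, R=echo=BASE -> take LEFT -> delta
i=3: L=bravo R=bravo -> agree -> bravo
i=4: L=echo R=echo -> agree -> echo
i=5: L=echo R=echo -> agree -> echo
i=6: L=bravo R=bravo -> agree -> bravo
i=7: L=alpha=BASE, R=hotel -> take RIGHT -> hotel

Answer: hotel
charlie
delta
bravo
echo
echo
bravo
hotel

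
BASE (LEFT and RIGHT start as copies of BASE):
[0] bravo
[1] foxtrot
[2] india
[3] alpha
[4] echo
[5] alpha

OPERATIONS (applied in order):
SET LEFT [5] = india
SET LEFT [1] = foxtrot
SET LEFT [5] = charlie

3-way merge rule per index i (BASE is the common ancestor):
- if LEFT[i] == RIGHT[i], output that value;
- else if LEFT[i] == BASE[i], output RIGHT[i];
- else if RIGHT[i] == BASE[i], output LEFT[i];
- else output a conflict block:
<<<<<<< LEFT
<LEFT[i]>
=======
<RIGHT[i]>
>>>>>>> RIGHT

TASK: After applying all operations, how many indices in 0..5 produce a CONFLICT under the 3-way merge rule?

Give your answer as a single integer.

Answer: 0

Derivation:
Final LEFT:  [bravo, foxtrot, india, alpha, echo, charlie]
Final RIGHT: [bravo, foxtrot, india, alpha, echo, alpha]
i=0: L=bravo R=bravo -> agree -> bravo
i=1: L=foxtrot R=foxtrot -> agree -> foxtrot
i=2: L=india R=india -> agree -> india
i=3: L=alpha R=alpha -> agree -> alpha
i=4: L=echo R=echo -> agree -> echo
i=5: L=charlie, R=alpha=BASE -> take LEFT -> charlie
Conflict count: 0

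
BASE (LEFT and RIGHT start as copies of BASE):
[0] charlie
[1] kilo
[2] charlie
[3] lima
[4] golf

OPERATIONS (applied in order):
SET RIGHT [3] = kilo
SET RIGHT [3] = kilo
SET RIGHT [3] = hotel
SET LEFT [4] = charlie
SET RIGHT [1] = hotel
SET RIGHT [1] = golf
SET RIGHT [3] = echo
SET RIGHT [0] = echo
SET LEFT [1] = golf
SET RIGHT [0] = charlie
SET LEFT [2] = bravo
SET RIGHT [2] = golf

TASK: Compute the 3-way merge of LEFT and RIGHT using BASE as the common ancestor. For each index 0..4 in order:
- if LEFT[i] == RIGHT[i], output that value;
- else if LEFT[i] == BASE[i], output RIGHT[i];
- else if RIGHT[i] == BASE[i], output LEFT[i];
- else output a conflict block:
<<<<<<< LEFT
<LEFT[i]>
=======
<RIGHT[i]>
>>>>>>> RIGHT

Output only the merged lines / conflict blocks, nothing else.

Answer: charlie
golf
<<<<<<< LEFT
bravo
=======
golf
>>>>>>> RIGHT
echo
charlie

Derivation:
Final LEFT:  [charlie, golf, bravo, lima, charlie]
Final RIGHT: [charlie, golf, golf, echo, golf]
i=0: L=charlie R=charlie -> agree -> charlie
i=1: L=golf R=golf -> agree -> golf
i=2: BASE=charlie L=bravo R=golf all differ -> CONFLICT
i=3: L=lima=BASE, R=echo -> take RIGHT -> echo
i=4: L=charlie, R=golf=BASE -> take LEFT -> charlie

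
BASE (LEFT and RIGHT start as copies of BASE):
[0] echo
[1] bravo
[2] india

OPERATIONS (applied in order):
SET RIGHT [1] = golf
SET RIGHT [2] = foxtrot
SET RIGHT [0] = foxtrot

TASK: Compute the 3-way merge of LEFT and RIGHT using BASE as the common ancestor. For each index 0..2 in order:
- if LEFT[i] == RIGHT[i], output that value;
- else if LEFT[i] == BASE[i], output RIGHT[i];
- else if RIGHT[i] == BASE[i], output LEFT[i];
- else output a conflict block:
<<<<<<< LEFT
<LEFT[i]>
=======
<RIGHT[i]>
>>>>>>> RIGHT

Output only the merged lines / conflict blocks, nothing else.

Final LEFT:  [echo, bravo, india]
Final RIGHT: [foxtrot, golf, foxtrot]
i=0: L=echo=BASE, R=foxtrot -> take RIGHT -> foxtrot
i=1: L=bravo=BASE, R=golf -> take RIGHT -> golf
i=2: L=india=BASE, R=foxtrot -> take RIGHT -> foxtrot

Answer: foxtrot
golf
foxtrot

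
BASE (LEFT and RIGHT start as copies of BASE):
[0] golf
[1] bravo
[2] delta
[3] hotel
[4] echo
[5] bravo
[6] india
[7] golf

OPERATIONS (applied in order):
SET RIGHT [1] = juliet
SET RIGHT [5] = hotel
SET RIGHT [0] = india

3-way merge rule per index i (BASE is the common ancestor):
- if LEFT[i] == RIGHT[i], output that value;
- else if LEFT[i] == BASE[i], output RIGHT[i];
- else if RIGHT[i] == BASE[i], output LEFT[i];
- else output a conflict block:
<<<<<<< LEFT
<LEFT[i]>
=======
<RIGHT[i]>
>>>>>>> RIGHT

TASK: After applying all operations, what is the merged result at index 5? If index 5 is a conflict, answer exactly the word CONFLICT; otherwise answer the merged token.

Final LEFT:  [golf, bravo, delta, hotel, echo, bravo, india, golf]
Final RIGHT: [india, juliet, delta, hotel, echo, hotel, india, golf]
i=0: L=golf=BASE, R=india -> take RIGHT -> india
i=1: L=bravo=BASE, R=juliet -> take RIGHT -> juliet
i=2: L=delta R=delta -> agree -> delta
i=3: L=hotel R=hotel -> agree -> hotel
i=4: L=echo R=echo -> agree -> echo
i=5: L=bravo=BASE, R=hotel -> take RIGHT -> hotel
i=6: L=india R=india -> agree -> india
i=7: L=golf R=golf -> agree -> golf
Index 5 -> hotel

Answer: hotel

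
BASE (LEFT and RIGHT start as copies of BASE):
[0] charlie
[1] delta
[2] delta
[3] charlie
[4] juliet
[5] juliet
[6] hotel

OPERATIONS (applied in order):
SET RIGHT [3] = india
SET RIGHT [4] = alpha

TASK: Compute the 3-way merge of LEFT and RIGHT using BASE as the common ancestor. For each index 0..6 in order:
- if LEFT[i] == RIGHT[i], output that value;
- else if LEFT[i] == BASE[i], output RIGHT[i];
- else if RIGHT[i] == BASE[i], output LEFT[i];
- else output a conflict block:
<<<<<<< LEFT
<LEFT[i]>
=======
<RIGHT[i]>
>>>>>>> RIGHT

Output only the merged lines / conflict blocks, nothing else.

Answer: charlie
delta
delta
india
alpha
juliet
hotel

Derivation:
Final LEFT:  [charlie, delta, delta, charlie, juliet, juliet, hotel]
Final RIGHT: [charlie, delta, delta, india, alpha, juliet, hotel]
i=0: L=charlie R=charlie -> agree -> charlie
i=1: L=delta R=delta -> agree -> delta
i=2: L=delta R=delta -> agree -> delta
i=3: L=charlie=BASE, R=india -> take RIGHT -> india
i=4: L=juliet=BASE, R=alpha -> take RIGHT -> alpha
i=5: L=juliet R=juliet -> agree -> juliet
i=6: L=hotel R=hotel -> agree -> hotel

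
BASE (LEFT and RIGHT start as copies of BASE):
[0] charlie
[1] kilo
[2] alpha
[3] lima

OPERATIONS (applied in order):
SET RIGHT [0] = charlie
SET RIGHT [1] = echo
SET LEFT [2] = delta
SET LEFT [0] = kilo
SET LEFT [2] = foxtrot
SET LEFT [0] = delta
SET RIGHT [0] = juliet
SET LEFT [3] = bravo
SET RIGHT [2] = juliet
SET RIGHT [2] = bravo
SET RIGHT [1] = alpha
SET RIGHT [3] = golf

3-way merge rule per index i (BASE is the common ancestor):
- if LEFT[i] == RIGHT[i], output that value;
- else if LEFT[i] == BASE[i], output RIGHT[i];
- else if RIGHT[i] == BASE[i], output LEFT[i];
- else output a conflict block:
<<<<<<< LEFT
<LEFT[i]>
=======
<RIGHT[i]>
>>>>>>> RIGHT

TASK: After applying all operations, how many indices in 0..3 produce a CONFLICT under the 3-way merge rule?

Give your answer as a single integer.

Final LEFT:  [delta, kilo, foxtrot, bravo]
Final RIGHT: [juliet, alpha, bravo, golf]
i=0: BASE=charlie L=delta R=juliet all differ -> CONFLICT
i=1: L=kilo=BASE, R=alpha -> take RIGHT -> alpha
i=2: BASE=alpha L=foxtrot R=bravo all differ -> CONFLICT
i=3: BASE=lima L=bravo R=golf all differ -> CONFLICT
Conflict count: 3

Answer: 3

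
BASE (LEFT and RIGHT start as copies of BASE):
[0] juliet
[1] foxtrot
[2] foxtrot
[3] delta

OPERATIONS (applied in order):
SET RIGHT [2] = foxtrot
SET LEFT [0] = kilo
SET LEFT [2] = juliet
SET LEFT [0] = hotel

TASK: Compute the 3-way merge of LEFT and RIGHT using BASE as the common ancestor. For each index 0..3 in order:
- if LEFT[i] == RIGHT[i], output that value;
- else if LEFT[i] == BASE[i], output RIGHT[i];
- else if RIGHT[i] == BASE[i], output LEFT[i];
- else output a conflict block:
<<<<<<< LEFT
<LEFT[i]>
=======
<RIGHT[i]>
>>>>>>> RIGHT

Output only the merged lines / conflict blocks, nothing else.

Answer: hotel
foxtrot
juliet
delta

Derivation:
Final LEFT:  [hotel, foxtrot, juliet, delta]
Final RIGHT: [juliet, foxtrot, foxtrot, delta]
i=0: L=hotel, R=juliet=BASE -> take LEFT -> hotel
i=1: L=foxtrot R=foxtrot -> agree -> foxtrot
i=2: L=juliet, R=foxtrot=BASE -> take LEFT -> juliet
i=3: L=delta R=delta -> agree -> delta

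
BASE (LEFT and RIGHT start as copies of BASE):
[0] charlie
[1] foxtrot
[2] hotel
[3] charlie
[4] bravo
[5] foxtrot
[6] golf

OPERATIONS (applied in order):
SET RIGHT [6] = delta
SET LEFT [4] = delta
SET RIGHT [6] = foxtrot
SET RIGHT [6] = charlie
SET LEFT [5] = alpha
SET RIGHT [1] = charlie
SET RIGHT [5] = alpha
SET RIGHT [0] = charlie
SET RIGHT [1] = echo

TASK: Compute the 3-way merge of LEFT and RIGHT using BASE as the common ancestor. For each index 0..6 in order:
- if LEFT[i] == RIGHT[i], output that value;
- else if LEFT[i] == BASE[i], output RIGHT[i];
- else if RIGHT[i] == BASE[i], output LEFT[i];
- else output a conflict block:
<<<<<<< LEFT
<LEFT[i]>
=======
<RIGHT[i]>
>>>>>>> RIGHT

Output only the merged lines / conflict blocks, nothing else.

Answer: charlie
echo
hotel
charlie
delta
alpha
charlie

Derivation:
Final LEFT:  [charlie, foxtrot, hotel, charlie, delta, alpha, golf]
Final RIGHT: [charlie, echo, hotel, charlie, bravo, alpha, charlie]
i=0: L=charlie R=charlie -> agree -> charlie
i=1: L=foxtrot=BASE, R=echo -> take RIGHT -> echo
i=2: L=hotel R=hotel -> agree -> hotel
i=3: L=charlie R=charlie -> agree -> charlie
i=4: L=delta, R=bravo=BASE -> take LEFT -> delta
i=5: L=alpha R=alpha -> agree -> alpha
i=6: L=golf=BASE, R=charlie -> take RIGHT -> charlie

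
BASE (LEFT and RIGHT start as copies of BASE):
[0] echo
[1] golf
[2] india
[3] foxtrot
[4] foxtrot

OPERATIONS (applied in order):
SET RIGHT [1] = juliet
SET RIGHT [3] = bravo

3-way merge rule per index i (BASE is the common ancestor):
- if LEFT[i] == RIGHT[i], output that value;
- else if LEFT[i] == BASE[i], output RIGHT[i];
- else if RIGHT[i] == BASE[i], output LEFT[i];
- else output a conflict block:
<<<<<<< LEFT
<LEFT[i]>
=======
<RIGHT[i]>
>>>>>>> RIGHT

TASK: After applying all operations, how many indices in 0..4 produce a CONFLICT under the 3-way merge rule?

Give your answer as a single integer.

Answer: 0

Derivation:
Final LEFT:  [echo, golf, india, foxtrot, foxtrot]
Final RIGHT: [echo, juliet, india, bravo, foxtrot]
i=0: L=echo R=echo -> agree -> echo
i=1: L=golf=BASE, R=juliet -> take RIGHT -> juliet
i=2: L=india R=india -> agree -> india
i=3: L=foxtrot=BASE, R=bravo -> take RIGHT -> bravo
i=4: L=foxtrot R=foxtrot -> agree -> foxtrot
Conflict count: 0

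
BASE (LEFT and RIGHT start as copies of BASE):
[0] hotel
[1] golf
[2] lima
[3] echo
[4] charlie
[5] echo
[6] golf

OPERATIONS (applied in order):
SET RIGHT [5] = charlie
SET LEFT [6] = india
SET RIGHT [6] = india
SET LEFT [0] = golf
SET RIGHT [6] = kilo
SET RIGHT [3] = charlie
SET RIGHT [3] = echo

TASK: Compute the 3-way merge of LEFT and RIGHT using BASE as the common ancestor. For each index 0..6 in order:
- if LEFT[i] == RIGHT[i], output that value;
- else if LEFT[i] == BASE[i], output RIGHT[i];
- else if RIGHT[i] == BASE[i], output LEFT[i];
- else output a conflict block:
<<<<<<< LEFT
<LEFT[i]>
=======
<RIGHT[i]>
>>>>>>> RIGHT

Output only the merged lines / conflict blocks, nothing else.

Answer: golf
golf
lima
echo
charlie
charlie
<<<<<<< LEFT
india
=======
kilo
>>>>>>> RIGHT

Derivation:
Final LEFT:  [golf, golf, lima, echo, charlie, echo, india]
Final RIGHT: [hotel, golf, lima, echo, charlie, charlie, kilo]
i=0: L=golf, R=hotel=BASE -> take LEFT -> golf
i=1: L=golf R=golf -> agree -> golf
i=2: L=lima R=lima -> agree -> lima
i=3: L=echo R=echo -> agree -> echo
i=4: L=charlie R=charlie -> agree -> charlie
i=5: L=echo=BASE, R=charlie -> take RIGHT -> charlie
i=6: BASE=golf L=india R=kilo all differ -> CONFLICT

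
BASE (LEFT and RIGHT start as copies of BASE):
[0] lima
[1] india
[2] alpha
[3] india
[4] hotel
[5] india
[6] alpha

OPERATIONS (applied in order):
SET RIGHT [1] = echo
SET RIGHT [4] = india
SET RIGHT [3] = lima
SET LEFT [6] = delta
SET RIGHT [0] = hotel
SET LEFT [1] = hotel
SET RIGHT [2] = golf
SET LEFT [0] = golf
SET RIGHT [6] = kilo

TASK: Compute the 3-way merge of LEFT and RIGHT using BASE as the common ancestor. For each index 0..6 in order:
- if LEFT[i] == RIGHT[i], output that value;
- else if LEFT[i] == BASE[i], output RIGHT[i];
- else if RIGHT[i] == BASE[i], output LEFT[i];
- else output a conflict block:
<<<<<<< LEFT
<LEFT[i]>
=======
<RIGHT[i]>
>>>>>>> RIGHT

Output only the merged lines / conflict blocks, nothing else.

Answer: <<<<<<< LEFT
golf
=======
hotel
>>>>>>> RIGHT
<<<<<<< LEFT
hotel
=======
echo
>>>>>>> RIGHT
golf
lima
india
india
<<<<<<< LEFT
delta
=======
kilo
>>>>>>> RIGHT

Derivation:
Final LEFT:  [golf, hotel, alpha, india, hotel, india, delta]
Final RIGHT: [hotel, echo, golf, lima, india, india, kilo]
i=0: BASE=lima L=golf R=hotel all differ -> CONFLICT
i=1: BASE=india L=hotel R=echo all differ -> CONFLICT
i=2: L=alpha=BASE, R=golf -> take RIGHT -> golf
i=3: L=india=BASE, R=lima -> take RIGHT -> lima
i=4: L=hotel=BASE, R=india -> take RIGHT -> india
i=5: L=india R=india -> agree -> india
i=6: BASE=alpha L=delta R=kilo all differ -> CONFLICT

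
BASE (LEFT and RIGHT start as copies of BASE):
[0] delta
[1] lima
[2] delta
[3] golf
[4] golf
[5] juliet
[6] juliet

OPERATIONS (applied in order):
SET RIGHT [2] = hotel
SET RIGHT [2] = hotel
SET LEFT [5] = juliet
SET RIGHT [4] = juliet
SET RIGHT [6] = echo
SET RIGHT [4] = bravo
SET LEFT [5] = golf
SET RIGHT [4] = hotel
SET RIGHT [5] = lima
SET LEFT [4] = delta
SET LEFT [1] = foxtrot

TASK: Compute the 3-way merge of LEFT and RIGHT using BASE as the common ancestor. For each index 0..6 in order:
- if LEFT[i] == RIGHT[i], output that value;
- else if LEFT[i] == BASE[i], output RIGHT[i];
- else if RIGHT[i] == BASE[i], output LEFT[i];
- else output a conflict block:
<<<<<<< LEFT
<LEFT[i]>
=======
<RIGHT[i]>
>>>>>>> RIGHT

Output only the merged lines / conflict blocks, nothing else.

Final LEFT:  [delta, foxtrot, delta, golf, delta, golf, juliet]
Final RIGHT: [delta, lima, hotel, golf, hotel, lima, echo]
i=0: L=delta R=delta -> agree -> delta
i=1: L=foxtrot, R=lima=BASE -> take LEFT -> foxtrot
i=2: L=delta=BASE, R=hotel -> take RIGHT -> hotel
i=3: L=golf R=golf -> agree -> golf
i=4: BASE=golf L=delta R=hotel all differ -> CONFLICT
i=5: BASE=juliet L=golf R=lima all differ -> CONFLICT
i=6: L=juliet=BASE, R=echo -> take RIGHT -> echo

Answer: delta
foxtrot
hotel
golf
<<<<<<< LEFT
delta
=======
hotel
>>>>>>> RIGHT
<<<<<<< LEFT
golf
=======
lima
>>>>>>> RIGHT
echo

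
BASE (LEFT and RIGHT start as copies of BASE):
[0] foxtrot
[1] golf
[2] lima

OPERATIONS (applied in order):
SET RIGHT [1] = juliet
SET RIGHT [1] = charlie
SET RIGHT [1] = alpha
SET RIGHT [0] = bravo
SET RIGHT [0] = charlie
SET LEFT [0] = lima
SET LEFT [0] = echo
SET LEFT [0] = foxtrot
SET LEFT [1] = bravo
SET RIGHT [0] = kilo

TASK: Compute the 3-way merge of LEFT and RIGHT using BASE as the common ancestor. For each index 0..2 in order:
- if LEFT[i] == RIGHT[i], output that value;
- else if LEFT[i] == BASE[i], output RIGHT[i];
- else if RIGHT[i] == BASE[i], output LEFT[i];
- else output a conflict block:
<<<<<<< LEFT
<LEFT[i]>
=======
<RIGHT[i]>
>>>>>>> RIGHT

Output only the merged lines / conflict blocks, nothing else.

Answer: kilo
<<<<<<< LEFT
bravo
=======
alpha
>>>>>>> RIGHT
lima

Derivation:
Final LEFT:  [foxtrot, bravo, lima]
Final RIGHT: [kilo, alpha, lima]
i=0: L=foxtrot=BASE, R=kilo -> take RIGHT -> kilo
i=1: BASE=golf L=bravo R=alpha all differ -> CONFLICT
i=2: L=lima R=lima -> agree -> lima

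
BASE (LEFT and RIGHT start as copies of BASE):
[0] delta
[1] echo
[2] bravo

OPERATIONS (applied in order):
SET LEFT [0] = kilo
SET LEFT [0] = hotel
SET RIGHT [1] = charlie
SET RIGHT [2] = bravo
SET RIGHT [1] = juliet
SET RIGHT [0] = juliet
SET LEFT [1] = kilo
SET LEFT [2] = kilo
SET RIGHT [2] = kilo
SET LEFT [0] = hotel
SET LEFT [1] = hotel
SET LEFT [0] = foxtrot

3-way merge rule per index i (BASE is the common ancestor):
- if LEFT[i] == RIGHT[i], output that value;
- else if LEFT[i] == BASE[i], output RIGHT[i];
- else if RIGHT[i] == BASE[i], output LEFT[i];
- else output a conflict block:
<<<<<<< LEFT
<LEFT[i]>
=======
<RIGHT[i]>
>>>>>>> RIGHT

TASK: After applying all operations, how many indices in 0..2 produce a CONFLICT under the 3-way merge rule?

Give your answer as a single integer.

Final LEFT:  [foxtrot, hotel, kilo]
Final RIGHT: [juliet, juliet, kilo]
i=0: BASE=delta L=foxtrot R=juliet all differ -> CONFLICT
i=1: BASE=echo L=hotel R=juliet all differ -> CONFLICT
i=2: L=kilo R=kilo -> agree -> kilo
Conflict count: 2

Answer: 2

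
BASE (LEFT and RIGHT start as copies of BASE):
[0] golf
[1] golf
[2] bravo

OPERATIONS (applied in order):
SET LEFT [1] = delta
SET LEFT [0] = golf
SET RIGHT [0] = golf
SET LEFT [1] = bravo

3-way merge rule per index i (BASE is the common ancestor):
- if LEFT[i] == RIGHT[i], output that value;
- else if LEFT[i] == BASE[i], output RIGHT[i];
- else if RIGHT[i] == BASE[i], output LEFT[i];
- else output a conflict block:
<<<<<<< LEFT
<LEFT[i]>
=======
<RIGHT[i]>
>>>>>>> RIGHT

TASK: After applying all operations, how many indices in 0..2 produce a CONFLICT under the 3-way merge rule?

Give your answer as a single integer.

Answer: 0

Derivation:
Final LEFT:  [golf, bravo, bravo]
Final RIGHT: [golf, golf, bravo]
i=0: L=golf R=golf -> agree -> golf
i=1: L=bravo, R=golf=BASE -> take LEFT -> bravo
i=2: L=bravo R=bravo -> agree -> bravo
Conflict count: 0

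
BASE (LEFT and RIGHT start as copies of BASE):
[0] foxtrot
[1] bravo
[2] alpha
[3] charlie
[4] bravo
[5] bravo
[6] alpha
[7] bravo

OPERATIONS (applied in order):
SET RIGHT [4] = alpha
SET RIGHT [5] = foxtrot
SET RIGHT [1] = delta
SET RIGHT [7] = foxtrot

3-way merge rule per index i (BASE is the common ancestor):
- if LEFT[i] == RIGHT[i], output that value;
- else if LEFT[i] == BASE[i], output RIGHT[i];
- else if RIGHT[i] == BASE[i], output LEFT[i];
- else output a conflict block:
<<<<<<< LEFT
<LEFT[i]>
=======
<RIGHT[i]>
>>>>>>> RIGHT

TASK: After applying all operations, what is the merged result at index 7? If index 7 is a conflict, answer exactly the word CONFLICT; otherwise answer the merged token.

Answer: foxtrot

Derivation:
Final LEFT:  [foxtrot, bravo, alpha, charlie, bravo, bravo, alpha, bravo]
Final RIGHT: [foxtrot, delta, alpha, charlie, alpha, foxtrot, alpha, foxtrot]
i=0: L=foxtrot R=foxtrot -> agree -> foxtrot
i=1: L=bravo=BASE, R=delta -> take RIGHT -> delta
i=2: L=alpha R=alpha -> agree -> alpha
i=3: L=charlie R=charlie -> agree -> charlie
i=4: L=bravo=BASE, R=alpha -> take RIGHT -> alpha
i=5: L=bravo=BASE, R=foxtrot -> take RIGHT -> foxtrot
i=6: L=alpha R=alpha -> agree -> alpha
i=7: L=bravo=BASE, R=foxtrot -> take RIGHT -> foxtrot
Index 7 -> foxtrot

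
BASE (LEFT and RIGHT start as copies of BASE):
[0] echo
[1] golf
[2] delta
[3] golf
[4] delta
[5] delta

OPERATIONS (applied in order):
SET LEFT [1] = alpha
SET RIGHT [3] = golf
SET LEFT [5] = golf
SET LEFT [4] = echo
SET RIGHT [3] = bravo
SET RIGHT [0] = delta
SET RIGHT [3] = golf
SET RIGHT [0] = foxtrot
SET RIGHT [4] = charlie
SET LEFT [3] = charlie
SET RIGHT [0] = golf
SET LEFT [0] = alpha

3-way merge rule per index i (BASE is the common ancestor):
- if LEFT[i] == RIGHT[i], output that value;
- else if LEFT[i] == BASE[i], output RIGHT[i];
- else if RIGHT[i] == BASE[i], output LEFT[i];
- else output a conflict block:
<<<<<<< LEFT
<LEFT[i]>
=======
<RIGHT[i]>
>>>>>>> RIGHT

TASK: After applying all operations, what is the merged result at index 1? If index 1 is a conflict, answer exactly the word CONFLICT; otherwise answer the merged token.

Final LEFT:  [alpha, alpha, delta, charlie, echo, golf]
Final RIGHT: [golf, golf, delta, golf, charlie, delta]
i=0: BASE=echo L=alpha R=golf all differ -> CONFLICT
i=1: L=alpha, R=golf=BASE -> take LEFT -> alpha
i=2: L=delta R=delta -> agree -> delta
i=3: L=charlie, R=golf=BASE -> take LEFT -> charlie
i=4: BASE=delta L=echo R=charlie all differ -> CONFLICT
i=5: L=golf, R=delta=BASE -> take LEFT -> golf
Index 1 -> alpha

Answer: alpha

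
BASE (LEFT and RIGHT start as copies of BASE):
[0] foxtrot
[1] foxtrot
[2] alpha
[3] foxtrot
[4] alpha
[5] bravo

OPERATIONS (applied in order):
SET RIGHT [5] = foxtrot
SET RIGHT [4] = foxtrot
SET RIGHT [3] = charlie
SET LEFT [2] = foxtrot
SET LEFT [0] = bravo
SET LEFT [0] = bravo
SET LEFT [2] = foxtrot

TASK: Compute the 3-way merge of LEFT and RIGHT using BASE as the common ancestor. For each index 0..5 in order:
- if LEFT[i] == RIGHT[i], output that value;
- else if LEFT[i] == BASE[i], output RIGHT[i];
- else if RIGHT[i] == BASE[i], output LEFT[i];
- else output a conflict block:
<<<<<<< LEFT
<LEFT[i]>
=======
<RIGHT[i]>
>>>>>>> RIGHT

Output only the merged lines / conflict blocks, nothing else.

Final LEFT:  [bravo, foxtrot, foxtrot, foxtrot, alpha, bravo]
Final RIGHT: [foxtrot, foxtrot, alpha, charlie, foxtrot, foxtrot]
i=0: L=bravo, R=foxtrot=BASE -> take LEFT -> bravo
i=1: L=foxtrot R=foxtrot -> agree -> foxtrot
i=2: L=foxtrot, R=alpha=BASE -> take LEFT -> foxtrot
i=3: L=foxtrot=BASE, R=charlie -> take RIGHT -> charlie
i=4: L=alpha=BASE, R=foxtrot -> take RIGHT -> foxtrot
i=5: L=bravo=BASE, R=foxtrot -> take RIGHT -> foxtrot

Answer: bravo
foxtrot
foxtrot
charlie
foxtrot
foxtrot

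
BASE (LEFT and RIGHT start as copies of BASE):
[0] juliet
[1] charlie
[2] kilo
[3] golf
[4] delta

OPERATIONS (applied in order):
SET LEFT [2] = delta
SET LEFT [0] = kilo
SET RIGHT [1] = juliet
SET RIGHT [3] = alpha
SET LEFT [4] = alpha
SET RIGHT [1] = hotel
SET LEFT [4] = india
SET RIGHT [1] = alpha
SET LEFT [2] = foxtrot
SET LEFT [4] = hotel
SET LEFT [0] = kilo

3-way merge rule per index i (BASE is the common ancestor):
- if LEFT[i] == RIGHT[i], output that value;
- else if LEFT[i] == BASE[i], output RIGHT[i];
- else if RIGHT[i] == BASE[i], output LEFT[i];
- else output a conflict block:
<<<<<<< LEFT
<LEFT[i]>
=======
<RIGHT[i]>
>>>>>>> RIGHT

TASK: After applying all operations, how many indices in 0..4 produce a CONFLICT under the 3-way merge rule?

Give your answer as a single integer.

Answer: 0

Derivation:
Final LEFT:  [kilo, charlie, foxtrot, golf, hotel]
Final RIGHT: [juliet, alpha, kilo, alpha, delta]
i=0: L=kilo, R=juliet=BASE -> take LEFT -> kilo
i=1: L=charlie=BASE, R=alpha -> take RIGHT -> alpha
i=2: L=foxtrot, R=kilo=BASE -> take LEFT -> foxtrot
i=3: L=golf=BASE, R=alpha -> take RIGHT -> alpha
i=4: L=hotel, R=delta=BASE -> take LEFT -> hotel
Conflict count: 0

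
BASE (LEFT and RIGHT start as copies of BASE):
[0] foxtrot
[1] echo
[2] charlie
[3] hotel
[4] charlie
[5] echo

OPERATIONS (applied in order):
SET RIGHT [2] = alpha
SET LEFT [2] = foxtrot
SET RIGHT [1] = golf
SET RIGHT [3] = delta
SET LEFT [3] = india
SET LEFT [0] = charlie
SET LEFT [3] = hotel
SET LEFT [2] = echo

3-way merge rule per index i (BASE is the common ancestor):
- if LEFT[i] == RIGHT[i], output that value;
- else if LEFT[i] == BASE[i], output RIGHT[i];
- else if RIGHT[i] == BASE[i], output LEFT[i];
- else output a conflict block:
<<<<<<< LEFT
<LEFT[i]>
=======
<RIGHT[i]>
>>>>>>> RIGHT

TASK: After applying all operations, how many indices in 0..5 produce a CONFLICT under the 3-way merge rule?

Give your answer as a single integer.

Answer: 1

Derivation:
Final LEFT:  [charlie, echo, echo, hotel, charlie, echo]
Final RIGHT: [foxtrot, golf, alpha, delta, charlie, echo]
i=0: L=charlie, R=foxtrot=BASE -> take LEFT -> charlie
i=1: L=echo=BASE, R=golf -> take RIGHT -> golf
i=2: BASE=charlie L=echo R=alpha all differ -> CONFLICT
i=3: L=hotel=BASE, R=delta -> take RIGHT -> delta
i=4: L=charlie R=charlie -> agree -> charlie
i=5: L=echo R=echo -> agree -> echo
Conflict count: 1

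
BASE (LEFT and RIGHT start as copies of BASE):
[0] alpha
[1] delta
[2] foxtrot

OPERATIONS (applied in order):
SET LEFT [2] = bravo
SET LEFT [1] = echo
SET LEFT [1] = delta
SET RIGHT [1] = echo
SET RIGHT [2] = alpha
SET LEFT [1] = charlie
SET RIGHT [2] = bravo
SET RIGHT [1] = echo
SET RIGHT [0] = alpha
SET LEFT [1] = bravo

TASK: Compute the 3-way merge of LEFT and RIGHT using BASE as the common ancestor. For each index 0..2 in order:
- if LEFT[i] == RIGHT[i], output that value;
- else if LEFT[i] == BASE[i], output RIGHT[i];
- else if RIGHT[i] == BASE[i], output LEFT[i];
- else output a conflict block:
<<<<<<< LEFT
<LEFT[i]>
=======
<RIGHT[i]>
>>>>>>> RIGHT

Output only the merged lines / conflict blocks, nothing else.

Final LEFT:  [alpha, bravo, bravo]
Final RIGHT: [alpha, echo, bravo]
i=0: L=alpha R=alpha -> agree -> alpha
i=1: BASE=delta L=bravo R=echo all differ -> CONFLICT
i=2: L=bravo R=bravo -> agree -> bravo

Answer: alpha
<<<<<<< LEFT
bravo
=======
echo
>>>>>>> RIGHT
bravo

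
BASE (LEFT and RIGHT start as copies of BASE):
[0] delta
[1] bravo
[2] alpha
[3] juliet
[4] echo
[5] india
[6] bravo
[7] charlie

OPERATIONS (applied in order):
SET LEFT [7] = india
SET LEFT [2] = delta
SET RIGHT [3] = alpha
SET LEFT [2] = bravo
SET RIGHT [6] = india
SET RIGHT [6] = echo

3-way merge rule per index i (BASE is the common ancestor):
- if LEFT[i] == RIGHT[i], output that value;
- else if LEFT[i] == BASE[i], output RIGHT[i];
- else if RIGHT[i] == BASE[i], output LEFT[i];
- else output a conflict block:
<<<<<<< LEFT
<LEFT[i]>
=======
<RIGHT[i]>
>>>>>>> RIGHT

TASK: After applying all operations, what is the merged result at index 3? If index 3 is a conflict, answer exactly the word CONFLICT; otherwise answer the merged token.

Final LEFT:  [delta, bravo, bravo, juliet, echo, india, bravo, india]
Final RIGHT: [delta, bravo, alpha, alpha, echo, india, echo, charlie]
i=0: L=delta R=delta -> agree -> delta
i=1: L=bravo R=bravo -> agree -> bravo
i=2: L=bravo, R=alpha=BASE -> take LEFT -> bravo
i=3: L=juliet=BASE, R=alpha -> take RIGHT -> alpha
i=4: L=echo R=echo -> agree -> echo
i=5: L=india R=india -> agree -> india
i=6: L=bravo=BASE, R=echo -> take RIGHT -> echo
i=7: L=india, R=charlie=BASE -> take LEFT -> india
Index 3 -> alpha

Answer: alpha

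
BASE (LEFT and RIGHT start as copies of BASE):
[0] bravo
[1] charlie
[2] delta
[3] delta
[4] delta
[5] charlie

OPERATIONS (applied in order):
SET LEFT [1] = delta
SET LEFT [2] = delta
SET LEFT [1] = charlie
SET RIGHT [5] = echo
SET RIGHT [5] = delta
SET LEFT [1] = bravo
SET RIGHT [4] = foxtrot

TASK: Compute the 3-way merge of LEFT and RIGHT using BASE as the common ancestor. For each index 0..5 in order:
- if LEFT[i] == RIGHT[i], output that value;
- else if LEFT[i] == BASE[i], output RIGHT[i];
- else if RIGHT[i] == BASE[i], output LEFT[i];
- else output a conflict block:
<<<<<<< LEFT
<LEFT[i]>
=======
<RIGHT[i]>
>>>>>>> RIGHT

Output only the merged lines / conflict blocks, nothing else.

Answer: bravo
bravo
delta
delta
foxtrot
delta

Derivation:
Final LEFT:  [bravo, bravo, delta, delta, delta, charlie]
Final RIGHT: [bravo, charlie, delta, delta, foxtrot, delta]
i=0: L=bravo R=bravo -> agree -> bravo
i=1: L=bravo, R=charlie=BASE -> take LEFT -> bravo
i=2: L=delta R=delta -> agree -> delta
i=3: L=delta R=delta -> agree -> delta
i=4: L=delta=BASE, R=foxtrot -> take RIGHT -> foxtrot
i=5: L=charlie=BASE, R=delta -> take RIGHT -> delta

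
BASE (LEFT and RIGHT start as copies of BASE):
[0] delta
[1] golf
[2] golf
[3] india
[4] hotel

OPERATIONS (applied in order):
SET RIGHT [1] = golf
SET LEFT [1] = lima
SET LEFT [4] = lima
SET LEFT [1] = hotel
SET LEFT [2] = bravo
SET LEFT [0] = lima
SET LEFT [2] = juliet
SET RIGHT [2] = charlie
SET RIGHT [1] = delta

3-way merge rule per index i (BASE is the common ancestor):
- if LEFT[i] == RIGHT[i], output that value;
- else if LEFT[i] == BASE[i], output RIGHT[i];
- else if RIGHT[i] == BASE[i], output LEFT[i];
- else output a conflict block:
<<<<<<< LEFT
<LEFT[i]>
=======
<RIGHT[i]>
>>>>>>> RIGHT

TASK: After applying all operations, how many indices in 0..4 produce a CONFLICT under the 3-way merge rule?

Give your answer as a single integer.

Final LEFT:  [lima, hotel, juliet, india, lima]
Final RIGHT: [delta, delta, charlie, india, hotel]
i=0: L=lima, R=delta=BASE -> take LEFT -> lima
i=1: BASE=golf L=hotel R=delta all differ -> CONFLICT
i=2: BASE=golf L=juliet R=charlie all differ -> CONFLICT
i=3: L=india R=india -> agree -> india
i=4: L=lima, R=hotel=BASE -> take LEFT -> lima
Conflict count: 2

Answer: 2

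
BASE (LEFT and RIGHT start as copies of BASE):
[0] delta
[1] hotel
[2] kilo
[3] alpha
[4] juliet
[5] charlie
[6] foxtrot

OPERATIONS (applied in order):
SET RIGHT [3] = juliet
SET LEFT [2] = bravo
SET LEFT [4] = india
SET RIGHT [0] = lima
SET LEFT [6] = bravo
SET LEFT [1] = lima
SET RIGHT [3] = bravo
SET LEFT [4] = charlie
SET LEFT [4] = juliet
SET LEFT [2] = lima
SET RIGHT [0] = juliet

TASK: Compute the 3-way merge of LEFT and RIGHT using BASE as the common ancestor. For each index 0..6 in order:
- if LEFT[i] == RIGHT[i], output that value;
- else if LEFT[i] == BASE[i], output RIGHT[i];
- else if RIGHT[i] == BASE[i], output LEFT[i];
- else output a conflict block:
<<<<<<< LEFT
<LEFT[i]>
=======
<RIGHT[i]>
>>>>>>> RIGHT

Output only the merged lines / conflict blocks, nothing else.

Final LEFT:  [delta, lima, lima, alpha, juliet, charlie, bravo]
Final RIGHT: [juliet, hotel, kilo, bravo, juliet, charlie, foxtrot]
i=0: L=delta=BASE, R=juliet -> take RIGHT -> juliet
i=1: L=lima, R=hotel=BASE -> take LEFT -> lima
i=2: L=lima, R=kilo=BASE -> take LEFT -> lima
i=3: L=alpha=BASE, R=bravo -> take RIGHT -> bravo
i=4: L=juliet R=juliet -> agree -> juliet
i=5: L=charlie R=charlie -> agree -> charlie
i=6: L=bravo, R=foxtrot=BASE -> take LEFT -> bravo

Answer: juliet
lima
lima
bravo
juliet
charlie
bravo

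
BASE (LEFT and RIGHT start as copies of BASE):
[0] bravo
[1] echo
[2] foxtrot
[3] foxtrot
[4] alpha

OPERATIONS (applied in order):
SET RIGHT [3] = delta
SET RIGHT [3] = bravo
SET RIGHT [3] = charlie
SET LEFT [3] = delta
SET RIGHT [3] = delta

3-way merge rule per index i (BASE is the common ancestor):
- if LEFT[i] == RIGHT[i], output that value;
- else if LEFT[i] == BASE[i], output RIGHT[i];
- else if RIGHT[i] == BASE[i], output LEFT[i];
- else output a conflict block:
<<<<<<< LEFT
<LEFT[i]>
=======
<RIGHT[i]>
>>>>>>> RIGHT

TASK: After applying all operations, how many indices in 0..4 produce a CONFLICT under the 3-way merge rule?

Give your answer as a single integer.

Final LEFT:  [bravo, echo, foxtrot, delta, alpha]
Final RIGHT: [bravo, echo, foxtrot, delta, alpha]
i=0: L=bravo R=bravo -> agree -> bravo
i=1: L=echo R=echo -> agree -> echo
i=2: L=foxtrot R=foxtrot -> agree -> foxtrot
i=3: L=delta R=delta -> agree -> delta
i=4: L=alpha R=alpha -> agree -> alpha
Conflict count: 0

Answer: 0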